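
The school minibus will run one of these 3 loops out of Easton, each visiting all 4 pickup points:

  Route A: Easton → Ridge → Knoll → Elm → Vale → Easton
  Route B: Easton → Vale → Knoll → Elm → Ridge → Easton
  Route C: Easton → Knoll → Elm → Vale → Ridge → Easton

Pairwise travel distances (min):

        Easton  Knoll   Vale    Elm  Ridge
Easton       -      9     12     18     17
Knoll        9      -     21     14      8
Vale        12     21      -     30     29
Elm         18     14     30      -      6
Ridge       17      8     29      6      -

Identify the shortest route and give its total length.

Route A: 17 + 8 + 14 + 30 + 12 = 81
Route B: 12 + 21 + 14 + 6 + 17 = 70
Route C: 9 + 14 + 30 + 29 + 17 = 99

Shortest is Route B, total 70 min.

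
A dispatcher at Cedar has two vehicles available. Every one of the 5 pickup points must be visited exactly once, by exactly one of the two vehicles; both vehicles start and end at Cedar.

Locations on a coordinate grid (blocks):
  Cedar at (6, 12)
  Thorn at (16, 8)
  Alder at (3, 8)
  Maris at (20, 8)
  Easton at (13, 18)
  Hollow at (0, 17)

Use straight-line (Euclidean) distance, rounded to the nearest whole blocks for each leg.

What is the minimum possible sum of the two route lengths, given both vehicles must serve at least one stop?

58 blocks — the smallest possible combined total.

Try each way of splitting the stops between the two vehicles (each non-empty) and, for each split, find the best tour for each vehicle:
  {Thorn} + {Alder, Maris, Easton, Hollow}: 22 + 54 = 76
  {Alder} + {Thorn, Maris, Easton, Hollow}: 10 + 48 = 58
  {Thorn, Alder} + {Maris, Easton, Hollow}: 29 + 48 = 77
  {Maris} + {Thorn, Alder, Easton, Hollow}: 30 + 48 = 78
  {Thorn, Maris} + {Alder, Easton, Hollow}: 30 + 36 = 66
  {Alder, Maris} + {Thorn, Easton, Hollow}: 37 + 42 = 79
  … (15 splits in total)
Best: vehicle 1 Cedar → Alder → Cedar = 10; vehicle 2 Cedar → Thorn → Maris → Easton → Hollow → Cedar = 48; combined 58.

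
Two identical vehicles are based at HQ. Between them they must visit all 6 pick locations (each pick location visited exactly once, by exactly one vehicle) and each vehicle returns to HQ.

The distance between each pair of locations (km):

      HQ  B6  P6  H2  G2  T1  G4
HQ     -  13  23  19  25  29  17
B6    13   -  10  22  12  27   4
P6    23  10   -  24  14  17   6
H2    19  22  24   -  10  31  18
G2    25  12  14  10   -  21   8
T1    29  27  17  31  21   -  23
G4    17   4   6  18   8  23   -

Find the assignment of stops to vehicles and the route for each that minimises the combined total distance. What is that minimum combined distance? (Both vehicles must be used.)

Try each way of splitting the stops between the two vehicles (each non-empty) and, for each split, find the best tour for each vehicle:
  {B6} + {P6, H2, G2, T1, G4}: 26 + 89 = 115
  {P6} + {B6, H2, G2, T1, G4}: 46 + 90 = 136
  {B6, P6} + {H2, G2, T1, G4}: 46 + 89 = 135
  {H2} + {B6, P6, G2, T1, G4}: 38 + 85 = 123
  {B6, H2} + {P6, G2, T1, G4}: 54 + 85 = 139
  {P6, H2} + {B6, G2, T1, G4}: 66 + 75 = 141
  … (31 splits in total)
Best: vehicle 1 HQ → B6 → HQ = 26; vehicle 2 HQ → H2 → G2 → G4 → P6 → T1 → HQ = 89; combined 115.

115 km — the smallest possible combined total.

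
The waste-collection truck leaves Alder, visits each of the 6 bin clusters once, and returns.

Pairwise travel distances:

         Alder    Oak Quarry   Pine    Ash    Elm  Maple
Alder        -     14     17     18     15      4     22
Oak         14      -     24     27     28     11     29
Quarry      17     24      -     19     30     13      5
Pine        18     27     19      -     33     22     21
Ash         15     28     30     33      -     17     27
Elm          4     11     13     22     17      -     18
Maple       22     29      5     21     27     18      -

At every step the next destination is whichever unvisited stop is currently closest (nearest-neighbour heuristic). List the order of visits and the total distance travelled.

At Alder the remaining stops are Elm 4, Oak 14, Ash 15, Quarry 17, Pine 18, Maple 22; go to Elm.
At Elm the remaining stops are Oak 11, Quarry 13, Ash 17, Maple 18, Pine 22; go to Oak.
At Oak the remaining stops are Quarry 24, Pine 27, Ash 28, Maple 29; go to Quarry.
At Quarry the remaining stops are Maple 5, Pine 19, Ash 30; go to Maple.
At Maple the remaining stops are Pine 21, Ash 27; go to Pine.
At Pine the remaining stops are Ash 33; go to Ash.
Return Ash→Alder: 15.
Total = 4 + 11 + 24 + 5 + 21 + 33 + 15 = 113.

Nearest-neighbour total = 113; route Alder → Elm → Oak → Quarry → Maple → Pine → Ash → Alder.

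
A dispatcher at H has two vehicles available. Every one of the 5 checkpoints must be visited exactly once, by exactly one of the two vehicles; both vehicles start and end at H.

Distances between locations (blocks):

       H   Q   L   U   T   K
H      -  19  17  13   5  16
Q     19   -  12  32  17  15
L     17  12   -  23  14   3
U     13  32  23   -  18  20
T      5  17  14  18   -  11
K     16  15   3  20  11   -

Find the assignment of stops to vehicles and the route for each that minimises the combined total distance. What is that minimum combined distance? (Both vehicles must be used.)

Try each way of splitting the stops between the two vehicles (each non-empty) and, for each split, find the best tour for each vehicle:
  {Q} + {L, U, T, K}: 38 + 55 = 93
  {L} + {Q, U, T, K}: 34 + 70 = 104
  {Q, L} + {U, T, K}: 48 + 49 = 97
  {U} + {Q, L, T, K}: 26 + 50 = 76
  {Q, U} + {L, T, K}: 64 + 36 = 100
  {L, U} + {Q, T, K}: 53 + 50 = 103
  … (15 splits in total)
Best: vehicle 1 H → U → H = 26; vehicle 2 H → Q → L → K → T → H = 50; combined 76.

76 blocks — the smallest possible combined total.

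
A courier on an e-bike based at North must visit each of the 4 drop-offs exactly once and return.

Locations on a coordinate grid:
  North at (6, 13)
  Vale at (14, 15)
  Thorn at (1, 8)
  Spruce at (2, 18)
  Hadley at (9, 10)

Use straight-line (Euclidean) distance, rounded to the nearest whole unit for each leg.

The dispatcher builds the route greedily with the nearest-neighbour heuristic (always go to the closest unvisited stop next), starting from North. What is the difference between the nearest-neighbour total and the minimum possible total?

From North: Hadley=4, Spruce=6, Thorn=7, Vale=8 → choose Hadley (4).
From Hadley: Vale=7, Thorn=8, Spruce=11 → choose Vale (7).
From Vale: Spruce=12, Thorn=15 → choose Spruce (12).
From Spruce: Thorn=10 → choose Thorn (10).
NN route North → Hadley → Vale → Spruce → Thorn → North costs 40.
Optimal: North → Vale → Hadley → Thorn → Spruce → North costs 39 (by enumerating all 12 distinct tours).
Excess = 40 − 39 = 1.

1 longer than the optimal tour.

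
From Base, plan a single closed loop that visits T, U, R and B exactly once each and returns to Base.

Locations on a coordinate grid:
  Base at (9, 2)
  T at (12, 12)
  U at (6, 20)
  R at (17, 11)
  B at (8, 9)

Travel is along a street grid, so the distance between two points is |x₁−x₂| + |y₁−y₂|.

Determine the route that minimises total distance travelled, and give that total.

With 4 stops there are 4!/2 = 12 distinct round trips (a route and its reverse cost the same).
Base - T - U - R - B - Base: 13+14+20+11+8 = 66
Base - T - U - B - R - Base: 13+14+13+11+17 = 68
Base - T - R - U - B - Base: 13+6+20+13+8 = 60
Base - T - R - B - U - Base: 13+6+11+13+21 = 64
Base - T - B - U - R - Base: 13+7+13+20+17 = 70
Base - T - B - R - U - Base: 13+7+11+20+21 = 72
Base - U - T - R - B - Base: 21+14+6+11+8 = 60
Base - U - T - B - R - Base: 21+14+7+11+17 = 70
Base - U - R - T - B - Base: 21+20+6+7+8 = 62
Base - U - B - T - R - Base: 21+13+7+6+17 = 64
Base - R - T - U - B - Base: 17+6+14+13+8 = 58
Base - R - U - T - B - Base: 17+20+14+7+8 = 66
The minimum is 58.
One optimal route: Base → R → T → U → B → Base (or its reverse).

Minimum total distance: 58.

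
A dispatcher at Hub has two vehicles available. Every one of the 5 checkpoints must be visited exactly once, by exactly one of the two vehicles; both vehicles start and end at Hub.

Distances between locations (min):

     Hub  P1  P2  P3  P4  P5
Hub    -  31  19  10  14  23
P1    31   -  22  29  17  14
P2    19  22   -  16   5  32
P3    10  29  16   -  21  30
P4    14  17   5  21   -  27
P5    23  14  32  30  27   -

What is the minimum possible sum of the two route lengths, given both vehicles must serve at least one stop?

Minimum combined distance: 98 min.

Check every non-empty split of the stops between the two vehicles; for each half take its own optimal tour:
  {P1} + {P2, P3, P4, P5}: 62 + 81 = 143
  {P2} + {P1, P3, P4, P5}: 38 + 85 = 123
  {P1, P2} + {P3, P4, P5}: 72 + 81 = 153
  {P3} + {P1, P2, P4, P5}: 20 + 78 = 98
  {P1, P3} + {P2, P4, P5}: 70 + 74 = 144
  {P2, P3} + {P1, P4, P5}: 45 + 68 = 113
  … (15 splits in total)
Best: vehicle 1 Hub → P3 → Hub = 20; vehicle 2 Hub → P2 → P4 → P1 → P5 → Hub = 78; combined 98.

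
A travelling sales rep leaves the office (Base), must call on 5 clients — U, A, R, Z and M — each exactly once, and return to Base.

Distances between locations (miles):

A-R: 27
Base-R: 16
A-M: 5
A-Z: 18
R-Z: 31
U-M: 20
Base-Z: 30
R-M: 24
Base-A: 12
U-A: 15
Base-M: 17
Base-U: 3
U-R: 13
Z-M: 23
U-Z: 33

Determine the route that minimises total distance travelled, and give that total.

87 miles — the shortest possible round trip.

Base→U→A→R→Z→M→Base: 3+15+27+31+23+17 = 116
Base→U→A→R→M→Z→Base: 3+15+27+24+23+30 = 122
Base→U→A→Z→R→M→Base: 3+15+18+31+24+17 = 108
Base→U→A→Z→M→R→Base: 3+15+18+23+24+16 = 99
Base→U→A→M→R→Z→Base: 3+15+5+24+31+30 = 108
Base→U→A→M→Z→R→Base: 3+15+5+23+31+16 = 93
Base→U→R→A→Z→M→Base: 3+13+27+18+23+17 = 101
Base→U→R→A→M→Z→Base: 3+13+27+5+23+30 = 101
Base→U→R→Z→A→M→Base: 3+13+31+18+5+17 = 87
Base→U→R→Z→M→A→Base: 3+13+31+23+5+12 = 87
Base→U→R→M→A→Z→Base: 3+13+24+5+18+30 = 93
Base→U→R→M→Z→A→Base: 3+13+24+23+18+12 = 93
Base→U→Z→A→R→M→Base: 3+33+18+27+24+17 = 122
Base→U→Z→A→M→R→Base: 3+33+18+5+24+16 = 99
… (46 more)
The minimum is 87.
One optimal route: Base → U → R → Z → A → M → Base (or its reverse).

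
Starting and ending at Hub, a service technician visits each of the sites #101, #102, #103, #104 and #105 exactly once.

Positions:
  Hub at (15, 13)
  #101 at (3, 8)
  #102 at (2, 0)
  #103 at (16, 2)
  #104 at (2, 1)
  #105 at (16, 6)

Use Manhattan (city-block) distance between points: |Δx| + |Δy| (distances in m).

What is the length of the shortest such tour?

Shortest round trip = 54 m.

There are 60 distinct closed tours to check (reversals are equivalent).
Hub → #101 → #102 → #103 → #104 → #105 → Hub: 17+9+16+15+19+8 = 84
Hub → #101 → #102 → #103 → #105 → #104 → Hub: 17+9+16+4+19+25 = 90
Hub → #101 → #102 → #104 → #103 → #105 → Hub: 17+9+1+15+4+8 = 54
Hub → #101 → #102 → #104 → #105 → #103 → Hub: 17+9+1+19+4+12 = 62
Hub → #101 → #102 → #105 → #103 → #104 → Hub: 17+9+20+4+15+25 = 90
Hub → #101 → #102 → #105 → #104 → #103 → Hub: 17+9+20+19+15+12 = 92
Hub → #101 → #103 → #102 → #104 → #105 → Hub: 17+19+16+1+19+8 = 80
Hub → #101 → #103 → #102 → #105 → #104 → Hub: 17+19+16+20+19+25 = 116
Hub → #101 → #103 → #104 → #102 → #105 → Hub: 17+19+15+1+20+8 = 80
Hub → #101 → #103 → #104 → #105 → #102 → Hub: 17+19+15+19+20+26 = 116
Hub → #101 → #103 → #105 → #102 → #104 → Hub: 17+19+4+20+1+25 = 86
Hub → #101 → #103 → #105 → #104 → #102 → Hub: 17+19+4+19+1+26 = 86
Hub → #101 → #104 → #102 → #103 → #105 → Hub: 17+8+1+16+4+8 = 54
Hub → #101 → #104 → #102 → #105 → #103 → Hub: 17+8+1+20+4+12 = 62
… (46 more)
The minimum is 54.
One optimal route: Hub → #101 → #102 → #104 → #103 → #105 → Hub (or its reverse).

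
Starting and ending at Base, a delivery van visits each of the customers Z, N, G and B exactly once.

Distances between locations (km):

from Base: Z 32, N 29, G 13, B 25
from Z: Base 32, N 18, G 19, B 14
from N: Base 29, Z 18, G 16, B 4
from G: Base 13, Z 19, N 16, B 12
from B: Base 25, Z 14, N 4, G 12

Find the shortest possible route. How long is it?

Minimum total distance: 79 km.

Base - Z - N - G - B - Base: 32+18+16+12+25 = 103
Base - Z - N - B - G - Base: 32+18+4+12+13 = 79
Base - Z - G - N - B - Base: 32+19+16+4+25 = 96
Base - Z - G - B - N - Base: 32+19+12+4+29 = 96
Base - Z - B - N - G - Base: 32+14+4+16+13 = 79
Base - Z - B - G - N - Base: 32+14+12+16+29 = 103
Base - N - Z - G - B - Base: 29+18+19+12+25 = 103
Base - N - Z - B - G - Base: 29+18+14+12+13 = 86
Base - N - G - Z - B - Base: 29+16+19+14+25 = 103
Base - N - B - Z - G - Base: 29+4+14+19+13 = 79
Base - G - Z - N - B - Base: 13+19+18+4+25 = 79
Base - G - N - Z - B - Base: 13+16+18+14+25 = 86
The minimum is 79.
One optimal route: Base → Z → N → B → G → Base (or its reverse).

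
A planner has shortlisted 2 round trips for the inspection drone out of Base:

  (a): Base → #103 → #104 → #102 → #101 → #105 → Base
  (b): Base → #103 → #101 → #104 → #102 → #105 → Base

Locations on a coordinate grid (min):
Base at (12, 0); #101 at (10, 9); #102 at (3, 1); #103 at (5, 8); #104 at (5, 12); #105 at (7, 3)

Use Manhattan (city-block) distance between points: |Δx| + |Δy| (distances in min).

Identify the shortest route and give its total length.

(a): 15 + 4 + 13 + 15 + 9 + 8 = 64
(b): 15 + 6 + 8 + 13 + 6 + 8 = 56

56 min — (b) is the shortest.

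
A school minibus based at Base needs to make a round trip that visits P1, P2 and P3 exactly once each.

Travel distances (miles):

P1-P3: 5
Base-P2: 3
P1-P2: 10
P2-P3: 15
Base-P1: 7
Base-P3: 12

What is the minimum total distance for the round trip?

Base → P1 → P2 → P3 → Base: 7+10+15+12 = 44
Base → P1 → P3 → P2 → Base: 7+5+15+3 = 30
Base → P2 → P1 → P3 → Base: 3+10+5+12 = 30
The minimum is 30.
One optimal route: Base → P1 → P3 → P2 → Base (or its reverse).

Shortest round trip = 30 miles.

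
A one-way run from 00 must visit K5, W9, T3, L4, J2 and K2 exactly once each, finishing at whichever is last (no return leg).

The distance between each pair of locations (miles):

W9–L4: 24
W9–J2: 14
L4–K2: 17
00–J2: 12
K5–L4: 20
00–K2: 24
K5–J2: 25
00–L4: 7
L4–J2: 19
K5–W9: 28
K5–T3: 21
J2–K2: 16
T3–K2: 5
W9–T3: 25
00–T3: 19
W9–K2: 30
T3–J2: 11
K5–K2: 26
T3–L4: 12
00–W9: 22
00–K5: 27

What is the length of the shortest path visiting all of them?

There are 6! = 720 possible orderings.
00→K5→W9→T3→L4→J2→K2: 27+28+25+12+19+16 = 127
00→K5→W9→T3→L4→K2→J2: 27+28+25+12+17+16 = 125
00→K5→W9→T3→J2→L4→K2: 27+28+25+11+19+17 = 127
00→K5→W9→T3→J2→K2→L4: 27+28+25+11+16+17 = 124
00→K5→W9→T3→K2→L4→J2: 27+28+25+5+17+19 = 121
00→K5→W9→T3→K2→J2→L4: 27+28+25+5+16+19 = 120
00→K5→W9→L4→T3→J2→K2: 27+28+24+12+11+16 = 118
00→K5→W9→L4→T3→K2→J2: 27+28+24+12+5+16 = 112
… (712 more)
00→L4→T3→K2→J2→W9→K5: 7+12+5+16+14+28 = 82  ← best
The minimum is 82.
One shortest path: 00 → L4 → T3 → K2 → J2 → W9 → K5.

82 miles — the minimum one-way total.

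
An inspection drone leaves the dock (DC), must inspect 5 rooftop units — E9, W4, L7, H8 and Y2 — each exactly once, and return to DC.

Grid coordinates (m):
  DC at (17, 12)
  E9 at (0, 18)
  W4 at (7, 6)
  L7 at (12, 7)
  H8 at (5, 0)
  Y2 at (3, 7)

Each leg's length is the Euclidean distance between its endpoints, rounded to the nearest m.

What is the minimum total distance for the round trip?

54 m — the shortest possible round trip.

DC-E9-W4-L7-H8-Y2-DC: 18+14+5+10+7+15 = 69
DC-E9-W4-L7-Y2-H8-DC: 18+14+5+9+7+17 = 70
DC-E9-W4-H8-L7-Y2-DC: 18+14+6+10+9+15 = 72
DC-E9-W4-H8-Y2-L7-DC: 18+14+6+7+9+7 = 61
DC-E9-W4-Y2-L7-H8-DC: 18+14+4+9+10+17 = 72
DC-E9-W4-Y2-H8-L7-DC: 18+14+4+7+10+7 = 60
DC-E9-L7-W4-H8-Y2-DC: 18+16+5+6+7+15 = 67
DC-E9-L7-W4-Y2-H8-DC: 18+16+5+4+7+17 = 67
DC-E9-L7-H8-W4-Y2-DC: 18+16+10+6+4+15 = 69
DC-E9-L7-H8-Y2-W4-DC: 18+16+10+7+4+12 = 67
DC-E9-L7-Y2-W4-H8-DC: 18+16+9+4+6+17 = 70
DC-E9-L7-Y2-H8-W4-DC: 18+16+9+7+6+12 = 68
DC-E9-H8-W4-L7-Y2-DC: 18+19+6+5+9+15 = 72
DC-E9-H8-W4-Y2-L7-DC: 18+19+6+4+9+7 = 63
… (46 more)
DC-E9-Y2-H8-W4-L7-DC: 18+11+7+6+5+7 = 54  ← best
The minimum is 54.
One optimal route: DC → E9 → Y2 → H8 → W4 → L7 → DC (or its reverse).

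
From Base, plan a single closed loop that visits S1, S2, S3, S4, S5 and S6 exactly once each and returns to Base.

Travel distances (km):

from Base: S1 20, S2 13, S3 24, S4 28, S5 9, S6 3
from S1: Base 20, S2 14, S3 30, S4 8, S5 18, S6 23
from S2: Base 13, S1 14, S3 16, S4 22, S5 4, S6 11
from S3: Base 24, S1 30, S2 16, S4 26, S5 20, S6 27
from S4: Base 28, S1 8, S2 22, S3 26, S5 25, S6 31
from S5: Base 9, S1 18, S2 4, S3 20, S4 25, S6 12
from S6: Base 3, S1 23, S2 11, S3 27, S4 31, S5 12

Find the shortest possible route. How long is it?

Base→S1→S2→S3→S4→S5→S6→Base: 20+14+16+26+25+12+3 = 116
Base→S1→S2→S3→S4→S6→S5→Base: 20+14+16+26+31+12+9 = 128
Base→S1→S2→S3→S5→S4→S6→Base: 20+14+16+20+25+31+3 = 129
Base→S1→S2→S3→S5→S6→S4→Base: 20+14+16+20+12+31+28 = 141
Base→S1→S2→S3→S6→S4→S5→Base: 20+14+16+27+31+25+9 = 142
Base→S1→S2→S3→S6→S5→S4→Base: 20+14+16+27+12+25+28 = 142
Base→S1→S2→S4→S3→S5→S6→Base: 20+14+22+26+20+12+3 = 117
Base→S1→S2→S4→S3→S6→S5→Base: 20+14+22+26+27+12+9 = 130
… (352 more)
Base→S1→S4→S3→S2→S5→S6→Base: 20+8+26+16+4+12+3 = 89  ← best
The minimum is 89.
One optimal route: Base → S1 → S4 → S3 → S2 → S5 → S6 → Base (or its reverse).

89 km — the shortest possible round trip.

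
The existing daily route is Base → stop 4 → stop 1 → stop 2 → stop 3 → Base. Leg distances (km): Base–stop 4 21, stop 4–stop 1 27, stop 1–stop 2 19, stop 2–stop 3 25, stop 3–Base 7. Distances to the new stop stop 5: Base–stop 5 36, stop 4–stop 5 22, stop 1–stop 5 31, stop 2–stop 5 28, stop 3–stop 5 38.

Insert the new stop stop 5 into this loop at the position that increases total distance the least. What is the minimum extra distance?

+26 km — insert stop 5 between stop 4 and stop 1.

Insertion cost between consecutive stops i–j is d(i,stop 5) + d(stop 5,j) − d(i,j):
  between Base and stop 4: 36 + 22 − 21 = 37
  between stop 4 and stop 1: 22 + 31 − 27 = 26
  between stop 1 and stop 2: 31 + 28 − 19 = 40
  between stop 2 and stop 3: 28 + 38 − 25 = 41
  between stop 3 and Base: 38 + 36 − 7 = 67
Cheapest insertion is between stop 4 and stop 1, adding 26.
New total = 99 + 26 = 125.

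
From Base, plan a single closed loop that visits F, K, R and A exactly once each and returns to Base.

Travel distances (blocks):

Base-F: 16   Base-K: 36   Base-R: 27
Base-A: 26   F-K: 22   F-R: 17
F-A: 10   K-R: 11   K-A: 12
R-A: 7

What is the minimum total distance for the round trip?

With 4 stops there are 4!/2 = 12 distinct round trips (a route and its reverse cost the same).
Base→F→K→R→A→Base: 16+22+11+7+26 = 82
Base→F→K→A→R→Base: 16+22+12+7+27 = 84
Base→F→R→K→A→Base: 16+17+11+12+26 = 82
Base→F→R→A→K→Base: 16+17+7+12+36 = 88
Base→F→A→K→R→Base: 16+10+12+11+27 = 76
Base→F→A→R→K→Base: 16+10+7+11+36 = 80
Base→K→F→R→A→Base: 36+22+17+7+26 = 108
Base→K→F→A→R→Base: 36+22+10+7+27 = 102
Base→K→R→F→A→Base: 36+11+17+10+26 = 100
Base→K→A→F→R→Base: 36+12+10+17+27 = 102
Base→R→F→K→A→Base: 27+17+22+12+26 = 104
Base→R→K→F→A→Base: 27+11+22+10+26 = 96
The minimum is 76.
One optimal route: Base → F → A → K → R → Base (or its reverse).

Minimum total distance: 76 blocks.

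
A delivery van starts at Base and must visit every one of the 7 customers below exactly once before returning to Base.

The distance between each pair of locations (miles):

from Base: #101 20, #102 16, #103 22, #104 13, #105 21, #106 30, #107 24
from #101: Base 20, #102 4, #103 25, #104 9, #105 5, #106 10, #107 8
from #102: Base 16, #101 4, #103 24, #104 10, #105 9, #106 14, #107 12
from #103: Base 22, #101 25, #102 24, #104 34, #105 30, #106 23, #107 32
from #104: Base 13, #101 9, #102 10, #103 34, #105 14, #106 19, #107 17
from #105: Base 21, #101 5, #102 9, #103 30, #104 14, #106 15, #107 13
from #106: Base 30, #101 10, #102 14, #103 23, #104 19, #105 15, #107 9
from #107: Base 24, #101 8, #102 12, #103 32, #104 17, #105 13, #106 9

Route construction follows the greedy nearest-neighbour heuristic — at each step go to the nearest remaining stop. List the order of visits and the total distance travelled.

Total distance 102 miles via the nearest-neighbour route Base → #104 → #101 → #102 → #105 → #107 → #106 → #103 → Base.

From Base: distances to unvisited — #104=13, #102=16, #101=20, #105=21, #103=22, #107=24, #106=30. Nearest is #104 (13).
From #104: distances to unvisited — #101=9, #102=10, #105=14, #107=17, #106=19, #103=34. Nearest is #101 (9).
From #101: distances to unvisited — #102=4, #105=5, #107=8, #106=10, #103=25. Nearest is #102 (4).
From #102: distances to unvisited — #105=9, #107=12, #106=14, #103=24. Nearest is #105 (9).
From #105: distances to unvisited — #107=13, #106=15, #103=30. Nearest is #107 (13).
From #107: distances to unvisited — #106=9, #103=32. Nearest is #106 (9).
From #106: distances to unvisited — #103=23. Nearest is #103 (23).
Return #103→Base: 22.
Total = 13 + 9 + 4 + 9 + 13 + 9 + 23 + 22 = 102.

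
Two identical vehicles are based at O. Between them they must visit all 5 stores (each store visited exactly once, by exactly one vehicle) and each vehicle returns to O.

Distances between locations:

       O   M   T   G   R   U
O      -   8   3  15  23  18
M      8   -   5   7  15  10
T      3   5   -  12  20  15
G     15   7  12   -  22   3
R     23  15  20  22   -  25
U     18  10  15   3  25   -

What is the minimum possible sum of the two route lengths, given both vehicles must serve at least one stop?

Minimum combined distance: 72.

Try each way of splitting the stops between the two vehicles (each non-empty) and, for each split, find the best tour for each vehicle:
  {M} + {T, G, R, U}: 16 + 66 = 82
  {T} + {M, G, R, U}: 6 + 66 = 72
  {M, T} + {G, R, U}: 16 + 66 = 82
  {G} + {M, T, R, U}: 30 + 66 = 96
  {M, G} + {T, R, U}: 30 + 66 = 96
  {T, G} + {M, R, U}: 30 + 66 = 96
  … (15 splits in total)
Best: vehicle 1 O → T → O = 6; vehicle 2 O → M → G → U → R → O = 66; combined 72.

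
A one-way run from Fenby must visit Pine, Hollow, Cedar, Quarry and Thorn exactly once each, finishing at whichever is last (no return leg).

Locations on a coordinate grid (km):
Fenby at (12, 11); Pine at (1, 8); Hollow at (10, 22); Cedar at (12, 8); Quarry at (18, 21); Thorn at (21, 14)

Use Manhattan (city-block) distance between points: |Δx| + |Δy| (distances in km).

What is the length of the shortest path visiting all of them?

Shortest open route: 56 km.

There are 5! = 120 possible orderings.
Fenby - Pine - Hollow - Cedar - Quarry - Thorn: 14+23+16+19+10 = 82
Fenby - Pine - Hollow - Cedar - Thorn - Quarry: 14+23+16+15+10 = 78
Fenby - Pine - Hollow - Quarry - Cedar - Thorn: 14+23+9+19+15 = 80
Fenby - Pine - Hollow - Quarry - Thorn - Cedar: 14+23+9+10+15 = 71
Fenby - Pine - Hollow - Thorn - Cedar - Quarry: 14+23+19+15+19 = 90
Fenby - Pine - Hollow - Thorn - Quarry - Cedar: 14+23+19+10+19 = 85
Fenby - Pine - Cedar - Hollow - Quarry - Thorn: 14+11+16+9+10 = 60
Fenby - Pine - Cedar - Hollow - Thorn - Quarry: 14+11+16+19+10 = 70
Fenby - Pine - Cedar - Quarry - Hollow - Thorn: 14+11+19+9+19 = 72
Fenby - Pine - Cedar - Quarry - Thorn - Hollow: 14+11+19+10+19 = 73
Fenby - Pine - Cedar - Thorn - Hollow - Quarry: 14+11+15+19+9 = 68
Fenby - Pine - Cedar - Thorn - Quarry - Hollow: 14+11+15+10+9 = 59
Fenby - Pine - Quarry - Hollow - Cedar - Thorn: 14+30+9+16+15 = 84
Fenby - Pine - Quarry - Hollow - Thorn - Cedar: 14+30+9+19+15 = 87
… (106 more)
Fenby - Cedar - Pine - Hollow - Quarry - Thorn: 3+11+23+9+10 = 56  ← best
The minimum is 56.
One shortest path: Fenby → Cedar → Pine → Hollow → Quarry → Thorn.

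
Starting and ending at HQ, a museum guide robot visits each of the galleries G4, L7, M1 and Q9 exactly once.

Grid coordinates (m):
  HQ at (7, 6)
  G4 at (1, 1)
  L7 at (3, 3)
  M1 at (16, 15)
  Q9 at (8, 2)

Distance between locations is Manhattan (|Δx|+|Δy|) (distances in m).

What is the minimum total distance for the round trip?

58 m — the shortest possible round trip.

HQ - G4 - L7 - M1 - Q9 - HQ: 11+4+25+21+5 = 66
HQ - G4 - L7 - Q9 - M1 - HQ: 11+4+6+21+18 = 60
HQ - G4 - M1 - L7 - Q9 - HQ: 11+29+25+6+5 = 76
HQ - G4 - M1 - Q9 - L7 - HQ: 11+29+21+6+7 = 74
HQ - G4 - Q9 - L7 - M1 - HQ: 11+8+6+25+18 = 68
HQ - G4 - Q9 - M1 - L7 - HQ: 11+8+21+25+7 = 72
HQ - L7 - G4 - M1 - Q9 - HQ: 7+4+29+21+5 = 66
HQ - L7 - G4 - Q9 - M1 - HQ: 7+4+8+21+18 = 58
HQ - L7 - M1 - G4 - Q9 - HQ: 7+25+29+8+5 = 74
HQ - L7 - Q9 - G4 - M1 - HQ: 7+6+8+29+18 = 68
HQ - M1 - G4 - L7 - Q9 - HQ: 18+29+4+6+5 = 62
HQ - M1 - L7 - G4 - Q9 - HQ: 18+25+4+8+5 = 60
The minimum is 58.
One optimal route: HQ → L7 → G4 → Q9 → M1 → HQ (or its reverse).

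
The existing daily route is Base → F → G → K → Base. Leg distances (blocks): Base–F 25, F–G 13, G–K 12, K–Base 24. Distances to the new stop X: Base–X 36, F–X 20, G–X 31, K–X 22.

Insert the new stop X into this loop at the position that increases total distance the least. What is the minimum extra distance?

+31 blocks — insert X between Base and F.

Insertion cost between consecutive stops i–j is d(i,X) + d(X,j) − d(i,j):
  between Base and F: 36 + 20 − 25 = 31
  between F and G: 20 + 31 − 13 = 38
  between G and K: 31 + 22 − 12 = 41
  between K and Base: 22 + 36 − 24 = 34
Cheapest insertion is between Base and F, adding 31.
New total = 74 + 31 = 105.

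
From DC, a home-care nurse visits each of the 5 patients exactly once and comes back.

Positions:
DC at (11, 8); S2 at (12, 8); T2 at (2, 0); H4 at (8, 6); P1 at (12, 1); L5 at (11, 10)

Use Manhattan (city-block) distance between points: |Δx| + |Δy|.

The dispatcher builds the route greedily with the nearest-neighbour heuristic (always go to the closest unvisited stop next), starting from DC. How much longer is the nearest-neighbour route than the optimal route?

DC: S2=1, L5=2, H4=5, P1=8, T2=17 ⇒ S2
S2: L5=3, H4=6, P1=7, T2=18 ⇒ L5
L5: H4=7, P1=10, T2=19 ⇒ H4
H4: P1=9, T2=12 ⇒ P1
P1: T2=11 ⇒ T2
NN route DC → S2 → L5 → H4 → P1 → T2 → DC costs 48.
Optimal: DC → S2 → P1 → T2 → H4 → L5 → DC costs 40 (by enumerating all 60 distinct tours).
Excess = 48 − 40 = 8.

Excess over optimum: 8.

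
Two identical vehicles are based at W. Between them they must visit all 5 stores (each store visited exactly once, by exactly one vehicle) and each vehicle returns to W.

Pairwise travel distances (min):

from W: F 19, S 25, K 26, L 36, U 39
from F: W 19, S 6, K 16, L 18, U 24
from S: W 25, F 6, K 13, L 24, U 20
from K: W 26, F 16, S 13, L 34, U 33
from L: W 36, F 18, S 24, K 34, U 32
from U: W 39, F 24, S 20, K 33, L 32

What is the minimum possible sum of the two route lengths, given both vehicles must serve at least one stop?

Try each way of splitting the stops between the two vehicles (each non-empty) and, for each split, find the best tour for each vehicle:
  {F} + {S, K, L, U}: 38 + 127 = 165
  {S} + {F, K, L, U}: 50 + 128 = 178
  {F, S} + {K, L, U}: 50 + 127 = 177
  {K} + {F, S, L, U}: 52 + 113 = 165
  {F, K} + {S, L, U}: 61 + 113 = 174
  {S, K} + {F, L, U}: 64 + 108 = 172
  … (15 splits in total)
Best: vehicle 1 W → F → W = 38; vehicle 2 W → K → S → U → L → W = 127; combined 165.

Minimum combined distance: 165 min.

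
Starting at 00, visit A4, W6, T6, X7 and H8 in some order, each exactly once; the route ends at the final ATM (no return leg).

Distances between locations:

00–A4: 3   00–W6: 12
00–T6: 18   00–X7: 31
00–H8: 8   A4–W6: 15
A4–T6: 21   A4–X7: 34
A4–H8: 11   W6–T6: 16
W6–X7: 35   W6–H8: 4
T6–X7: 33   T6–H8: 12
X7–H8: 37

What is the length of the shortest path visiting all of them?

Shortest open route: 67.

There are 5! = 120 possible orderings.
00 → A4 → W6 → T6 → X7 → H8: 3+15+16+33+37 = 104
00 → A4 → W6 → T6 → H8 → X7: 3+15+16+12+37 = 83
00 → A4 → W6 → X7 → T6 → H8: 3+15+35+33+12 = 98
00 → A4 → W6 → X7 → H8 → T6: 3+15+35+37+12 = 102
00 → A4 → W6 → H8 → T6 → X7: 3+15+4+12+33 = 67
00 → A4 → W6 → H8 → X7 → T6: 3+15+4+37+33 = 92
00 → A4 → T6 → W6 → X7 → H8: 3+21+16+35+37 = 112
00 → A4 → T6 → W6 → H8 → X7: 3+21+16+4+37 = 81
00 → A4 → T6 → X7 → W6 → H8: 3+21+33+35+4 = 96
00 → A4 → T6 → X7 → H8 → W6: 3+21+33+37+4 = 98
00 → A4 → T6 → H8 → W6 → X7: 3+21+12+4+35 = 75
00 → A4 → T6 → H8 → X7 → W6: 3+21+12+37+35 = 108
00 → A4 → X7 → W6 → T6 → H8: 3+34+35+16+12 = 100
00 → A4 → X7 → W6 → H8 → T6: 3+34+35+4+12 = 88
… (106 more)
The minimum is 67.
One shortest path: 00 → A4 → W6 → H8 → T6 → X7.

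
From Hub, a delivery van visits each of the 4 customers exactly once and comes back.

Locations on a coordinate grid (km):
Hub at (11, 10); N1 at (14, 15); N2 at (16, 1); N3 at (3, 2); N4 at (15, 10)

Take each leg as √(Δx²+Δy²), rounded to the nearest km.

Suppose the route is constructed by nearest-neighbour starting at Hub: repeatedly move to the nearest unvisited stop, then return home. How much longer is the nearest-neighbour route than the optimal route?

Hub: N4=4, N1=6, N2=10, N3=11 ⇒ N4
N4: N1=5, N2=9, N3=14 ⇒ N1
N1: N2=14, N3=17 ⇒ N2
N2: N3=13 ⇒ N3
NN route Hub → N4 → N1 → N2 → N3 → Hub costs 47.
Optimal: Hub → N1 → N4 → N2 → N3 → Hub costs 44 (by enumerating all 12 distinct tours).
Excess = 47 − 44 = 3.

The nearest-neighbour route is 3 km longer than optimal.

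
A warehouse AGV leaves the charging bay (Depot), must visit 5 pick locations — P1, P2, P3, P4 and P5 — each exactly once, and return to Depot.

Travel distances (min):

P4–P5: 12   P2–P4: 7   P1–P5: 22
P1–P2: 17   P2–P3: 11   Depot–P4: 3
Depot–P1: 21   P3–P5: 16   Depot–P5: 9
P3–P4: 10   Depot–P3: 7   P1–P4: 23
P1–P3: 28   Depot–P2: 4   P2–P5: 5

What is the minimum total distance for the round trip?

Depot - P1 - P2 - P3 - P4 - P5 - Depot: 21+17+11+10+12+9 = 80
Depot - P1 - P2 - P3 - P5 - P4 - Depot: 21+17+11+16+12+3 = 80
Depot - P1 - P2 - P4 - P3 - P5 - Depot: 21+17+7+10+16+9 = 80
Depot - P1 - P2 - P4 - P5 - P3 - Depot: 21+17+7+12+16+7 = 80
Depot - P1 - P2 - P5 - P3 - P4 - Depot: 21+17+5+16+10+3 = 72
Depot - P1 - P2 - P5 - P4 - P3 - Depot: 21+17+5+12+10+7 = 72
Depot - P1 - P3 - P2 - P4 - P5 - Depot: 21+28+11+7+12+9 = 88
Depot - P1 - P3 - P2 - P5 - P4 - Depot: 21+28+11+5+12+3 = 80
Depot - P1 - P3 - P4 - P2 - P5 - Depot: 21+28+10+7+5+9 = 80
Depot - P1 - P3 - P4 - P5 - P2 - Depot: 21+28+10+12+5+4 = 80
Depot - P1 - P3 - P5 - P2 - P4 - Depot: 21+28+16+5+7+3 = 80
Depot - P1 - P3 - P5 - P4 - P2 - Depot: 21+28+16+12+7+4 = 88
Depot - P1 - P4 - P2 - P3 - P5 - Depot: 21+23+7+11+16+9 = 87
Depot - P1 - P4 - P2 - P5 - P3 - Depot: 21+23+7+5+16+7 = 79
… (46 more)
Depot - P2 - P5 - P1 - P4 - P3 - Depot: 4+5+22+23+10+7 = 71  ← best
The minimum is 71.
One optimal route: Depot → P2 → P5 → P1 → P4 → P3 → Depot (or its reverse).

Minimum total distance: 71 min.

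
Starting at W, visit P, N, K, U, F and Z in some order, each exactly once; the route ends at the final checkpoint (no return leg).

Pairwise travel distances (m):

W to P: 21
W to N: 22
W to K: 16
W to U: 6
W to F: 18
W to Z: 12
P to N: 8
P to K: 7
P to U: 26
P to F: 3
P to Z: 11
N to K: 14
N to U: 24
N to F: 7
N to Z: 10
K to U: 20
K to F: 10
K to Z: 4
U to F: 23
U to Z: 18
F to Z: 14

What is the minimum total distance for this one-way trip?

There are 6! = 720 possible orderings.
W → P → N → K → U → F → Z: 21+8+14+20+23+14 = 100
W → P → N → K → U → Z → F: 21+8+14+20+18+14 = 95
W → P → N → K → F → U → Z: 21+8+14+10+23+18 = 94
W → P → N → K → F → Z → U: 21+8+14+10+14+18 = 85
W → P → N → K → Z → U → F: 21+8+14+4+18+23 = 88
W → P → N → K → Z → F → U: 21+8+14+4+14+23 = 84
W → P → N → U → K → F → Z: 21+8+24+20+10+14 = 97
W → P → N → U → K → Z → F: 21+8+24+20+4+14 = 91
… (712 more)
W → U → Z → K → P → F → N: 6+18+4+7+3+7 = 45  ← best
The minimum is 45.
One shortest path: W → U → Z → K → P → F → N.

45 m — the minimum one-way total.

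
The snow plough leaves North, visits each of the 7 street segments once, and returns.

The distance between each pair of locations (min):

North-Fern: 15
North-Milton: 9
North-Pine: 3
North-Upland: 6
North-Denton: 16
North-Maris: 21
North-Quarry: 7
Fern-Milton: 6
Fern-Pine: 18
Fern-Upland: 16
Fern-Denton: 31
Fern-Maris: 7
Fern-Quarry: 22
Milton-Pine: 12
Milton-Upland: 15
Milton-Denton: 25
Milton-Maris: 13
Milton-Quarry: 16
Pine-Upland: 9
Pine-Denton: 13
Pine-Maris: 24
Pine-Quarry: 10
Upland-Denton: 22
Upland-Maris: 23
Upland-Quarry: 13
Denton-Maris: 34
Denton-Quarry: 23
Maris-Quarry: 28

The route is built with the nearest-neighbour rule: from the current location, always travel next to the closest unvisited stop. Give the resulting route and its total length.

Nearest-neighbour total = 104 min; route North → Pine → Upland → Quarry → Milton → Fern → Maris → Denton → North.

At North the remaining stops are Pine 3, Upland 6, Quarry 7, Milton 9, Fern 15, Denton 16, Maris 21; go to Pine.
At Pine the remaining stops are Upland 9, Quarry 10, Milton 12, Denton 13, Fern 18, Maris 24; go to Upland.
At Upland the remaining stops are Quarry 13, Milton 15, Fern 16, Denton 22, Maris 23; go to Quarry.
At Quarry the remaining stops are Milton 16, Fern 22, Denton 23, Maris 28; go to Milton.
At Milton the remaining stops are Fern 6, Maris 13, Denton 25; go to Fern.
At Fern the remaining stops are Maris 7, Denton 31; go to Maris.
At Maris the remaining stops are Denton 34; go to Denton.
Return Denton→North: 16.
Total = 3 + 9 + 13 + 16 + 6 + 7 + 34 + 16 = 104.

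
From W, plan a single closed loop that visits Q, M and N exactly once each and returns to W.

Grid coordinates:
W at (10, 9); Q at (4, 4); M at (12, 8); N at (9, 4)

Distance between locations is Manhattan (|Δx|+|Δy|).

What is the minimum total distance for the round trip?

W - Q - M - N - W: 11+12+7+6 = 36
W - Q - N - M - W: 11+5+7+3 = 26
W - M - Q - N - W: 3+12+5+6 = 26
The minimum is 26.
One optimal route: W → Q → N → M → W (or its reverse).

26 — the shortest possible round trip.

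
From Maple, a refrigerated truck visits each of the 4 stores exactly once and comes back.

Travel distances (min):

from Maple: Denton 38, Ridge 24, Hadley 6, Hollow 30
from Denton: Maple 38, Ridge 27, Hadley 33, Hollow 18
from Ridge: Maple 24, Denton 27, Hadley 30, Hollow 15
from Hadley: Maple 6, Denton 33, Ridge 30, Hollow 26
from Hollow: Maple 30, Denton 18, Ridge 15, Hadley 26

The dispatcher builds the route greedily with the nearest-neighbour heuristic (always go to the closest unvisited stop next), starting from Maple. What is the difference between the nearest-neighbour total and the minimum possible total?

From Maple: Hadley=6, Ridge=24, Hollow=30, Denton=38 → choose Hadley (6).
From Hadley: Hollow=26, Ridge=30, Denton=33 → choose Hollow (26).
From Hollow: Ridge=15, Denton=18 → choose Ridge (15).
From Ridge: Denton=27 → choose Denton (27).
NN route Maple → Hadley → Hollow → Ridge → Denton → Maple costs 112.
Optimal: Maple → Ridge → Hollow → Denton → Hadley → Maple costs 96 (by enumerating all 12 distinct tours).
Excess = 112 − 96 = 16.

Excess over optimum: 16 min.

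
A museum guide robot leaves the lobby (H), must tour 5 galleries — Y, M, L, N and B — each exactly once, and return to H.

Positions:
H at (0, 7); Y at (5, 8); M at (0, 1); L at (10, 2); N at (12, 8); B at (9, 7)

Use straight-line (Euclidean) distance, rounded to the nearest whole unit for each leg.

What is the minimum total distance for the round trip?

Shortest round trip = 34.

H → Y → M → L → N → B → H: 5+9+10+6+3+9 = 42
H → Y → M → L → B → N → H: 5+9+10+5+3+12 = 44
H → Y → M → N → L → B → H: 5+9+14+6+5+9 = 48
H → Y → M → N → B → L → H: 5+9+14+3+5+11 = 47
H → Y → M → B → L → N → H: 5+9+11+5+6+12 = 48
H → Y → M → B → N → L → H: 5+9+11+3+6+11 = 45
H → Y → L → M → N → B → H: 5+8+10+14+3+9 = 49
H → Y → L → M → B → N → H: 5+8+10+11+3+12 = 49
H → Y → L → N → M → B → H: 5+8+6+14+11+9 = 53
H → Y → L → N → B → M → H: 5+8+6+3+11+6 = 39
H → Y → L → B → M → N → H: 5+8+5+11+14+12 = 55
H → Y → L → B → N → M → H: 5+8+5+3+14+6 = 41
H → Y → N → M → L → B → H: 5+7+14+10+5+9 = 50
H → Y → N → M → B → L → H: 5+7+14+11+5+11 = 53
… (46 more)
H → Y → B → N → L → M → H: 5+4+3+6+10+6 = 34  ← best
The minimum is 34.
One optimal route: H → Y → B → N → L → M → H (or its reverse).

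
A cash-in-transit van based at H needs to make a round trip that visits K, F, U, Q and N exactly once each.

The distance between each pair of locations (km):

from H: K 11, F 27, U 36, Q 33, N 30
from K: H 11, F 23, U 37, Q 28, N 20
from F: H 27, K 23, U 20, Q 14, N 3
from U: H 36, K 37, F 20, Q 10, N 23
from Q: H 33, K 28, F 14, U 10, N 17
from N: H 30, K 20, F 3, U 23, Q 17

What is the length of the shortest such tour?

There are 60 distinct closed tours to check (reversals are equivalent).
H→K→F→U→Q→N→H: 11+23+20+10+17+30 = 111
H→K→F→U→N→Q→H: 11+23+20+23+17+33 = 127
H→K→F→Q→U→N→H: 11+23+14+10+23+30 = 111
H→K→F→Q→N→U→H: 11+23+14+17+23+36 = 124
H→K→F→N→U→Q→H: 11+23+3+23+10+33 = 103
H→K→F→N→Q→U→H: 11+23+3+17+10+36 = 100
H→K→U→F→Q→N→H: 11+37+20+14+17+30 = 129
H→K→U→F→N→Q→H: 11+37+20+3+17+33 = 121
H→K→U→Q→F→N→H: 11+37+10+14+3+30 = 105
H→K→U→Q→N→F→H: 11+37+10+17+3+27 = 105
H→K→U→N→F→Q→H: 11+37+23+3+14+33 = 121
H→K→U→N→Q→F→H: 11+37+23+17+14+27 = 129
H→K→Q→F→U→N→H: 11+28+14+20+23+30 = 126
H→K→Q→F→N→U→H: 11+28+14+3+23+36 = 115
… (46 more)
H→K→N→F→Q→U→H: 11+20+3+14+10+36 = 94  ← best
The minimum is 94.
One optimal route: H → K → N → F → Q → U → H (or its reverse).

Shortest round trip = 94 km.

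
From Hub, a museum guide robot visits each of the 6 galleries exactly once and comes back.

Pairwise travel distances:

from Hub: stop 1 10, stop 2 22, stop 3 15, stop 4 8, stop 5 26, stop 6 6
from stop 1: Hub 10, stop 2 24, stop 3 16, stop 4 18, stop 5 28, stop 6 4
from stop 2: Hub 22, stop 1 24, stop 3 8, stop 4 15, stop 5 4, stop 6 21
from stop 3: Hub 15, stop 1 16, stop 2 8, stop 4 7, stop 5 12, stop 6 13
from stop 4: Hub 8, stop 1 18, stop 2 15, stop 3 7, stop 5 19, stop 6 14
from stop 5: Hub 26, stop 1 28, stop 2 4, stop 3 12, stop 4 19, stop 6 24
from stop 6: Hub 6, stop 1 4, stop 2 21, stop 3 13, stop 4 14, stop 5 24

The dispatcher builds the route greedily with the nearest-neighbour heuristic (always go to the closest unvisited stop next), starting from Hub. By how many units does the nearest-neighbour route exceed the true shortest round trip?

From Hub: stop 6=6, stop 4=8, stop 1=10, stop 3=15, stop 2=22, stop 5=26 → choose stop 6 (6).
From stop 6: stop 1=4, stop 3=13, stop 4=14, stop 2=21, stop 5=24 → choose stop 1 (4).
From stop 1: stop 3=16, stop 4=18, stop 2=24, stop 5=28 → choose stop 3 (16).
From stop 3: stop 4=7, stop 2=8, stop 5=12 → choose stop 4 (7).
From stop 4: stop 2=15, stop 5=19 → choose stop 2 (15).
From stop 2: stop 5=4 → choose stop 5 (4).
NN route Hub → stop 6 → stop 1 → stop 3 → stop 4 → stop 2 → stop 5 → Hub costs 78.
Optimal: Hub → stop 1 → stop 6 → stop 5 → stop 2 → stop 3 → stop 4 → Hub costs 65 (by enumerating all 360 distinct tours).
Excess = 78 − 65 = 13.

13 longer than the optimal tour.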